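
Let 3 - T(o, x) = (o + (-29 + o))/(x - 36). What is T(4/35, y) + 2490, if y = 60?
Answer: 2095127/840 ≈ 2494.2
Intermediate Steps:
T(o, x) = 3 - (-29 + 2*o)/(-36 + x) (T(o, x) = 3 - (o + (-29 + o))/(x - 36) = 3 - (-29 + 2*o)/(-36 + x))
T(4/35, y) + 2490 = (-79 - 8/35 + 3*60)/(-36 + 60) + 2490 = (-79 - 8/35 + 180)/24 + 2490 = (1/24)*(3527/35) + 2490 = 3527/840 + 2490 = 2095127/840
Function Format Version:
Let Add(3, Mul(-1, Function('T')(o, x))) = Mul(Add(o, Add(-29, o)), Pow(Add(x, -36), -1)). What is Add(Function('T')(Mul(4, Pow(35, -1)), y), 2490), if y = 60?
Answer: Rational(2095127, 840) ≈ 2494.2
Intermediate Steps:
Function('T')(o, x) = Add(3, Mul(-1, Pow(Add(-36, x), -1), Add(-29, Mul(2, o)))) (Function('T')(o, x) = Add(3, Mul(-1, Mul(Add(o, Add(-29, o)), Pow(Add(x, -36), -1)))) = Add(3, Mul(-1, Mul(Add(-29, Mul(2, o)), Pow(Add(-36, x), -1)))) = Add(3, Mul(-1, Mul(Pow(Add(-36, x), -1), Add(-29, Mul(2, o))))) = Add(3, Mul(-1, Pow(Add(-36, x), -1), Add(-29, Mul(2, o)))))
Add(Function('T')(Mul(4, Pow(35, -1)), y), 2490) = Add(Mul(Pow(Add(-36, 60), -1), Add(-79, Mul(-2, Mul(4, Pow(35, -1))), Mul(3, 60))), 2490) = Add(Mul(Pow(24, -1), Add(-79, Mul(-2, Mul(4, Rational(1, 35))), 180)), 2490) = Add(Mul(Rational(1, 24), Add(-79, Mul(-2, Rational(4, 35)), 180)), 2490) = Add(Mul(Rational(1, 24), Add(-79, Rational(-8, 35), 180)), 2490) = Add(Mul(Rational(1, 24), Rational(3527, 35)), 2490) = Add(Rational(3527, 840), 2490) = Rational(2095127, 840)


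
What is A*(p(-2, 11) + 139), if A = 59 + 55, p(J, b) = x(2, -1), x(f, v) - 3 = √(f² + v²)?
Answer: 16188 + 114*√5 ≈ 16443.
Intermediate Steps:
x(f, v) = 3 + √(f² + v²)
p(J, b) = 3 + √5 (p(J, b) = 3 + √(2² + (-1)²) = 3 + √(4 + 1) = 3 + √5)
A = 114
A*(p(-2, 11) + 139) = 114*((3 + √5) + 139) = 114*(142 + √5) = 16188 + 114*√5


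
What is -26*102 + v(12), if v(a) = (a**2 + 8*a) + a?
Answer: -2400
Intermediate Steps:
v(a) = a**2 + 9*a
-26*102 + v(12) = -26*102 + 12*(9 + 12) = -2652 + 12*21 = -2652 + 252 = -2400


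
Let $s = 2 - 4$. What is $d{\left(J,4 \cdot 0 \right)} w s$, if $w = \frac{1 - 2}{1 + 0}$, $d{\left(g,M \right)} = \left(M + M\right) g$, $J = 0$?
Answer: $0$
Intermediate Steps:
$d{\left(g,M \right)} = 2 M g$
$w = -1$ ($w = - 1^{-1} = \left(-1\right) 1 = -1$)
$s = -2$ ($s = 2 - 4 = -2$)
$d{\left(J,4 \cdot 0 \right)} w s = 2 \cdot 4 \cdot 0 \cdot 0 \left(-1\right) \left(-2\right) = 2 \cdot 0 \cdot 0 \left(-1\right) \left(-2\right) = 0 \left(-1\right) \left(-2\right) = 0 \left(-2\right) = 0$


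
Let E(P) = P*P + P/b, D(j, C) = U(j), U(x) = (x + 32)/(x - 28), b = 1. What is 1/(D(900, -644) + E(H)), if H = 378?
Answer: 218/31231349 ≈ 6.9802e-6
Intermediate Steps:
U(x) = (32 + x)/(-28 + x)
D(j, C) = (32 + j)/(-28 + j)
E(P) = P + P² (E(P) = P*P + P/1 = P² + P*1 = P² + P = P + P²)
1/(D(900, -644) + E(H)) = 1/((32 + 900)/(-28 + 900) + 378*(1 + 378)) = 1/(932/872 + 378*379) = 1/((1/872)*932 + 143262) = 1/(233/218 + 143262) = 1/(31231349/218) = 218/31231349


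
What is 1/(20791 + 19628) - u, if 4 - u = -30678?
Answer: -1240135757/40419 ≈ -30682.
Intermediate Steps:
u = 30682 (u = 4 - 1*(-30678) = 4 + 30678 = 30682)
1/(20791 + 19628) - u = 1/(20791 + 19628) - 1*30682 = 1/40419 - 30682 = -1240135757/40419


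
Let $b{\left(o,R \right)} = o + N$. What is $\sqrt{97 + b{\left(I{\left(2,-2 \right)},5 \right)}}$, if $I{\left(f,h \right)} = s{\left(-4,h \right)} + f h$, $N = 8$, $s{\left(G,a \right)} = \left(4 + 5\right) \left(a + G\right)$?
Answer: $\sqrt{47} \approx 6.8557$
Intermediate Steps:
$s{\left(G,a \right)} = 9 G + 9 a$ ($s{\left(G,a \right)} = 9 \left(G + a\right) = 9 G + 9 a$)
$I{\left(f,h \right)} = -36 + 9 h + f h$ ($I{\left(f,h \right)} = \left(9 \left(-4\right) + 9 h\right) + f h = \left(-36 + 9 h\right) + f h = -36 + 9 h + f h$)
$b{\left(o,R \right)} = 8 + o$ ($b{\left(o,R \right)} = o + 8 = 8 + o$)
$\sqrt{97 + b{\left(I{\left(2,-2 \right)},5 \right)}} = \sqrt{97 + \left(8 + \left(-36 + 9 \left(-2\right) + 2 \left(-2\right)\right)\right)} = \sqrt{97 + \left(8 - 58\right)} = \sqrt{97 - 50} = \sqrt{47}$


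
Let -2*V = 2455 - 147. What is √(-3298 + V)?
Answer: 2*I*√1113 ≈ 66.723*I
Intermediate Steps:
V = -1154 (V = -(2455 - 147)/2 = -½*2308 = -1154)
√(-3298 + V) = √(-3298 - 1154) = √(-4452) = 2*I*√1113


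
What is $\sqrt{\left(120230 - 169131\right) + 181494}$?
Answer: $\sqrt{132593} \approx 364.13$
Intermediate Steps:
$\sqrt{\left(120230 - 169131\right) + 181494} = \sqrt{-48901 + 181494} = \sqrt{132593}$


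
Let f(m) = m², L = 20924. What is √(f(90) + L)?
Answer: 4*√1814 ≈ 170.36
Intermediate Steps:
√(f(90) + L) = √(90² + 20924) = √(8100 + 20924) = √29024 = 4*√1814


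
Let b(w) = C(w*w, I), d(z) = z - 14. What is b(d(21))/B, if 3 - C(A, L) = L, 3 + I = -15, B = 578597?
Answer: 21/578597 ≈ 3.6295e-5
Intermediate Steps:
d(z) = -14 + z
I = -18 (I = -3 - 15 = -18)
C(A, L) = 3 - L
b(w) = 21 (b(w) = 3 - 1*(-18) = 3 + 18 = 21)
b(d(21))/B = 21/578597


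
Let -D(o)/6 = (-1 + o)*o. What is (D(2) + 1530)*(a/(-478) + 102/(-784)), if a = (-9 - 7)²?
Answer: -47335035/46844 ≈ -1010.5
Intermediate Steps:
a = 256 (a = (-16)² = 256)
D(o) = -6*o*(-1 + o) (D(o) = -6*(-1 + o)*o = -6*o*(-1 + o))
(D(2) + 1530)*(a/(-478) + 102/(-784)) = (6*2*(1 - 1*2) + 1530)*(256/(-478) + 102/(-784)) = (6*2*(1 - 2) + 1530)*(256*(-1/478) + 102*(-1/784)) = (6*2*(-1) + 1530)*(-128/239 - 51/392) = (-12 + 1530)*(-62365/93688) = 1518*(-62365/93688) = -47335035/46844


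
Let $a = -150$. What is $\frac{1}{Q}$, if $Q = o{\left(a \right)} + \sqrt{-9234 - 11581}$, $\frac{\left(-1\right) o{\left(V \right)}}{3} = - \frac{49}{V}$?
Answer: $- \frac{2450}{52039901} - \frac{2500 i \sqrt{20815}}{52039901} \approx -4.7079 \cdot 10^{-5} - 0.0069309 i$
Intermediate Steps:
$o{\left(V \right)} = \frac{147}{V}$ ($o{\left(V \right)} = - 3 \left(- \frac{49}{V}\right) = \frac{147}{V}$)
$Q = - \frac{49}{50} + i \sqrt{20815}$ ($Q = \frac{147}{-150} + \sqrt{-9234 - 11581} = 147 \left(- \frac{1}{150}\right) + \sqrt{-20815} = - \frac{49}{50} + i \sqrt{20815} \approx -0.98 + 144.27 i$)
$\frac{1}{Q} = \frac{1}{- \frac{49}{50} + i \sqrt{20815}}$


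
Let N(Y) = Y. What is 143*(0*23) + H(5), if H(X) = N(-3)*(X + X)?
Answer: -30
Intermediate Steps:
H(X) = -6*X (H(X) = -3*(X + X) = -6*X)
143*(0*23) + H(5) = 143*(0*23) - 6*5 = 143*0 - 30 = 0 - 30 = -30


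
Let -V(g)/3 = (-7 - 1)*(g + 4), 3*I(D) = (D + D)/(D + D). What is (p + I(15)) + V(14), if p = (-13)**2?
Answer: 1804/3 ≈ 601.33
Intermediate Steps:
I(D) = 1/3 (I(D) = ((D + D)/(D + D))/3 = ((2*D)/((2*D)))/3 = ((2*D)*(1/(2*D)))/3 = (1/3)*1 = 1/3)
p = 169
V(g) = 96 + 24*g (V(g) = -3*(-7 - 1)*(g + 4) = -(-24)*(4 + g) = -3*(-32 - 8*g) = 96 + 24*g)
(p + I(15)) + V(14) = (169 + 1/3) + (96 + 24*14) = 508/3 + (96 + 336) = 508/3 + 432 = 1804/3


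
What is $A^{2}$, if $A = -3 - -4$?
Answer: $1$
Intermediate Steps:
$A = 1$ ($A = -3 + 4 = 1$)
$A^{2} = 1^{2} = 1$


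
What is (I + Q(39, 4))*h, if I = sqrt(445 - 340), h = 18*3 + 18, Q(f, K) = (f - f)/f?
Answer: 72*sqrt(105) ≈ 737.78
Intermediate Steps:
Q(f, K) = 0 (Q(f, K) = 0/f = 0)
h = 72 (h = 54 + 18 = 72)
I = sqrt(105) ≈ 10.247
(I + Q(39, 4))*h = (sqrt(105) + 0)*72 = sqrt(105)*72 = 72*sqrt(105)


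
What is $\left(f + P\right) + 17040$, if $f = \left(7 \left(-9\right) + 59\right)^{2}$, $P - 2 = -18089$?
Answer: $-1031$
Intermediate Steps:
$P = -18087$ ($P = 2 - 18089 = -18087$)
$f = 16$ ($f = \left(-63 + 59\right)^{2} = \left(-4\right)^{2} = 16$)
$\left(f + P\right) + 17040 = \left(16 - 18087\right) + 17040 = -18071 + 17040 = -1031$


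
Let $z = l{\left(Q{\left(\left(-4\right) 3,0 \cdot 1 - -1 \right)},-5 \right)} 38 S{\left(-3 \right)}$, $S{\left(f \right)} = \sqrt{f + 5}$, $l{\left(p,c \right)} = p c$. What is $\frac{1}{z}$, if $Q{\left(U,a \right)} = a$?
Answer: $- \frac{\sqrt{2}}{380} \approx -0.0037216$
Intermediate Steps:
$l{\left(p,c \right)} = c p$
$S{\left(f \right)} = \sqrt{5 + f}$
$z = - 190 \sqrt{2}$ ($z = - 5 \left(0 \cdot 1 - -1\right) 38 \sqrt{5 - 3} = - 5 \left(0 + 1\right) 38 \sqrt{2} = \left(-5\right) 1 \cdot 38 \sqrt{2} = \left(-5\right) 38 \sqrt{2} = - 190 \sqrt{2} \approx -268.7$)
$\frac{1}{z} = \frac{1}{\left(-190\right) \sqrt{2}} = - \frac{\sqrt{2}}{380}$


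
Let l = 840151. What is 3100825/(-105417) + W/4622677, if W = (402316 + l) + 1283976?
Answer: -1082137105138/37485287793 ≈ -28.868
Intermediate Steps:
W = 2526443 (W = (402316 + 840151) + 1283976 = 1242467 + 1283976 = 2526443)
3100825/(-105417) + W/4622677 = 3100825/(-105417) + 2526443/4622677 = 3100825*(-1/105417) + 2526443*(1/4622677) = -238525/8109 + 2526443/4622677 = -1082137105138/37485287793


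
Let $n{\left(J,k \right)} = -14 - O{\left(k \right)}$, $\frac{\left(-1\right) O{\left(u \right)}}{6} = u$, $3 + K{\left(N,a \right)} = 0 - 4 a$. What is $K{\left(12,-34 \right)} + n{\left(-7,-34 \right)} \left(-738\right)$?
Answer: $161017$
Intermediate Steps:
$K{\left(N,a \right)} = -3 - 4 a$ ($K{\left(N,a \right)} = -3 + \left(0 - 4 a\right) = -3 - 4 a$)
$O{\left(u \right)} = - 6 u$
$n{\left(J,k \right)} = -14 + 6 k$ ($n{\left(J,k \right)} = -14 - - 6 k = -14 + 6 k$)
$K{\left(12,-34 \right)} + n{\left(-7,-34 \right)} \left(-738\right) = \left(-3 - -136\right) + \left(-14 + 6 \left(-34\right)\right) \left(-738\right) = \left(-3 + 136\right) + \left(-14 - 204\right) \left(-738\right) = 133 - -160884 = 133 + 160884 = 161017$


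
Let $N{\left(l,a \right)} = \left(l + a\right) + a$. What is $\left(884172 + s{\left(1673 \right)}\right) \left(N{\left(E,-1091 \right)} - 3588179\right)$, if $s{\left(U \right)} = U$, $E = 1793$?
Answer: $-3178915019960$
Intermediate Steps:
$N{\left(l,a \right)} = l + 2 a$ ($N{\left(l,a \right)} = \left(a + l\right) + a = l + 2 a$)
$\left(884172 + s{\left(1673 \right)}\right) \left(N{\left(E,-1091 \right)} - 3588179\right) = \left(884172 + 1673\right) \left(\left(1793 + 2 \left(-1091\right)\right) - 3588179\right) = 885845 \left(\left(1793 - 2182\right) - 3588179\right) = 885845 \left(-389 - 3588179\right) = 885845 \left(-3588568\right) = -3178915019960$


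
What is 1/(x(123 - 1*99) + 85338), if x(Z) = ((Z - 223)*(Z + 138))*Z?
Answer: -1/688374 ≈ -1.4527e-6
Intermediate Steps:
x(Z) = Z*(-223 + Z)*(138 + Z) (x(Z) = ((-223 + Z)*(138 + Z))*Z = Z*(-223 + Z)*(138 + Z))
1/(x(123 - 1*99) + 85338) = 1/((123 - 1*99)*(-30774 + (123 - 1*99)**2 - 85*(123 - 1*99)) + 85338) = 1/((123 - 99)*(-30774 + (123 - 99)**2 - 85*(123 - 99)) + 85338) = 1/(24*(-30774 + 24**2 - 85*24) + 85338) = 1/(24*(-30774 + 576 - 2040) + 85338) = 1/(24*(-32238) + 85338) = 1/(-773712 + 85338) = 1/(-688374) = -1/688374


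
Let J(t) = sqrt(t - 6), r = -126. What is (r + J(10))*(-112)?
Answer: 13888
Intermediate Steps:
J(t) = sqrt(-6 + t)
(r + J(10))*(-112) = (-126 + sqrt(-6 + 10))*(-112) = (-126 + sqrt(4))*(-112) = (-126 + 2)*(-112) = -124*(-112) = 13888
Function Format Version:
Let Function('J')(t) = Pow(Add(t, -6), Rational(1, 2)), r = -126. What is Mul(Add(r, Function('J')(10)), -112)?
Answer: 13888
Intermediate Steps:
Function('J')(t) = Pow(Add(-6, t), Rational(1, 2))
Mul(Add(r, Function('J')(10)), -112) = Mul(Add(-126, Pow(Add(-6, 10), Rational(1, 2))), -112) = Mul(Add(-126, Pow(4, Rational(1, 2))), -112) = Mul(Add(-126, 2), -112) = Mul(-124, -112) = 13888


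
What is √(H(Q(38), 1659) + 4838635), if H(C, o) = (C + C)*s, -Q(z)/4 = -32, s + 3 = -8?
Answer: √4835819 ≈ 2199.1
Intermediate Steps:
s = -11 (s = -3 - 8 = -11)
Q(z) = 128 (Q(z) = -4*(-32) = 128)
H(C, o) = -22*C (H(C, o) = (C + C)*(-11) = (2*C)*(-11) = -22*C)
√(H(Q(38), 1659) + 4838635) = √(-22*128 + 4838635) = √(-2816 + 4838635) = √4835819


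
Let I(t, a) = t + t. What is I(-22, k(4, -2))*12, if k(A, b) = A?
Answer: -528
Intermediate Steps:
I(t, a) = 2*t
I(-22, k(4, -2))*12 = (2*(-22))*12 = -44*12 = -528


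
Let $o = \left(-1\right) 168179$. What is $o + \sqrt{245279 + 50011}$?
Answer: $-168179 + 3 \sqrt{32810} \approx -1.6764 \cdot 10^{5}$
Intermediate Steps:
$o = -168179$
$o + \sqrt{245279 + 50011} = -168179 + \sqrt{245279 + 50011} = -168179 + \sqrt{295290} = -168179 + 3 \sqrt{32810}$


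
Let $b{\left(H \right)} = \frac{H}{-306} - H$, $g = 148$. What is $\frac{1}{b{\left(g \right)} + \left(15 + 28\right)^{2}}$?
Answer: $\frac{153}{260179} \approx 0.00058806$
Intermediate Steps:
$b{\left(H \right)} = - \frac{307 H}{306}$ ($b{\left(H \right)} = H \left(- \frac{1}{306}\right) - H = - \frac{H}{306} - H = - \frac{307 H}{306}$)
$\frac{1}{b{\left(g \right)} + \left(15 + 28\right)^{2}} = \frac{1}{\left(- \frac{307}{306}\right) 148 + \left(15 + 28\right)^{2}} = \frac{1}{- \frac{22718}{153} + 43^{2}} = \frac{1}{- \frac{22718}{153} + 1849} = \frac{1}{\frac{260179}{153}} = \frac{153}{260179}$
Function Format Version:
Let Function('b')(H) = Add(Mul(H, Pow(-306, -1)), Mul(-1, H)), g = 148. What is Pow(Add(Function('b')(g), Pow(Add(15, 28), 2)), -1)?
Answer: Rational(153, 260179) ≈ 0.00058806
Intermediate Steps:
Function('b')(H) = Mul(Rational(-307, 306), H) (Function('b')(H) = Add(Mul(H, Rational(-1, 306)), Mul(-1, H)) = Add(Mul(Rational(-1, 306), H), Mul(-1, H)) = Mul(Rational(-307, 306), H))
Pow(Add(Function('b')(g), Pow(Add(15, 28), 2)), -1) = Pow(Add(Mul(Rational(-307, 306), 148), Pow(Add(15, 28), 2)), -1) = Pow(Add(Rational(-22718, 153), Pow(43, 2)), -1) = Pow(Add(Rational(-22718, 153), 1849), -1) = Pow(Rational(260179, 153), -1) = Rational(153, 260179)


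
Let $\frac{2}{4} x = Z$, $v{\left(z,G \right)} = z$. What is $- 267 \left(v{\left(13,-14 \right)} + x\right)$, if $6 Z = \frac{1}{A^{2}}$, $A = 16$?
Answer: $- \frac{888665}{256} \approx -3471.3$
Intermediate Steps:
$Z = \frac{1}{1536}$ ($Z = \frac{1}{6 \cdot 16^{2}} = \frac{1}{6 \cdot 256} = \frac{1}{6} \cdot \frac{1}{256} = \frac{1}{1536} \approx 0.00065104$)
$x = \frac{1}{768}$ ($x = 2 \cdot \frac{1}{1536} = \frac{1}{768} \approx 0.0013021$)
$- 267 \left(v{\left(13,-14 \right)} + x\right) = - 267 \left(13 + \frac{1}{768}\right) = \left(-267\right) \frac{9985}{768} = - \frac{888665}{256}$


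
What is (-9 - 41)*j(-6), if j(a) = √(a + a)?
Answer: -100*I*√3 ≈ -173.21*I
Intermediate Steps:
j(a) = √2*√a (j(a) = √(2*a) = √2*√a)
(-9 - 41)*j(-6) = (-9 - 41)*(√2*√(-6)) = -50*√2*I*√6 = -100*I*√3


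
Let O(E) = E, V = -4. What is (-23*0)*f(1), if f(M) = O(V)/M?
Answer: 0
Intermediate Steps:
f(M) = -4/M
(-23*0)*f(1) = (-23*0)*(-4/1) = 0*(-4*1) = 0*(-4) = 0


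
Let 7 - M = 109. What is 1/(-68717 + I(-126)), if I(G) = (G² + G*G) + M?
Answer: -1/37067 ≈ -2.6978e-5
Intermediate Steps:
M = -102 (M = 7 - 1*109 = 7 - 109 = -102)
I(G) = -102 + 2*G² (I(G) = (G² + G*G) - 102 = (G² + G²) - 102 = 2*G² - 102 = -102 + 2*G²)
1/(-68717 + I(-126)) = 1/(-68717 + (-102 + 2*(-126)²)) = 1/(-68717 + (-102 + 2*15876)) = 1/(-68717 + (-102 + 31752)) = 1/(-68717 + 31650) = 1/(-37067) = -1/37067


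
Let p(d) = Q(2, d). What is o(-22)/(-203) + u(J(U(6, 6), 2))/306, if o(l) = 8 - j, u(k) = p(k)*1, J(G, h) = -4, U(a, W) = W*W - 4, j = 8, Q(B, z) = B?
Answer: 1/153 ≈ 0.0065359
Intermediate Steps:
U(a, W) = -4 + W**2 (U(a, W) = W**2 - 4 = -4 + W**2)
p(d) = 2
u(k) = 2 (u(k) = 2*1 = 2)
o(l) = 0 (o(l) = 8 - 1*8 = 8 - 8 = 0)
o(-22)/(-203) + u(J(U(6, 6), 2))/306 = 0/(-203) + 2/306 = 0*(-1/203) + 2*(1/306) = 0 + 1/153 = 1/153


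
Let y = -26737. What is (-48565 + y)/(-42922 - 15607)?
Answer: 75302/58529 ≈ 1.2866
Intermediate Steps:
(-48565 + y)/(-42922 - 15607) = (-48565 - 26737)/(-42922 - 15607) = -75302/(-58529) = -75302*(-1/58529) = 75302/58529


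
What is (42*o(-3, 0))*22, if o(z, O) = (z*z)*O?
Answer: 0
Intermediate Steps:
o(z, O) = O*z² (o(z, O) = z²*O = O*z²)
(42*o(-3, 0))*22 = (42*(0*(-3)²))*22 = (42*(0*9))*22 = (42*0)*22 = 0*22 = 0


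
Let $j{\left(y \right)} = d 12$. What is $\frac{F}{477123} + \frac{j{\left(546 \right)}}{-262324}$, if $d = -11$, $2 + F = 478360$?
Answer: $\frac{31386941057}{31290203463} \approx 1.0031$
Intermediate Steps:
$F = 478358$ ($F = -2 + 478360 = 478358$)
$j{\left(y \right)} = -132$ ($j{\left(y \right)} = \left(-11\right) 12 = -132$)
$\frac{F}{477123} + \frac{j{\left(546 \right)}}{-262324} = \frac{478358}{477123} - \frac{132}{-262324} = 478358 \cdot \frac{1}{477123} - - \frac{33}{65581} = \frac{478358}{477123} + \frac{33}{65581} = \frac{31386941057}{31290203463}$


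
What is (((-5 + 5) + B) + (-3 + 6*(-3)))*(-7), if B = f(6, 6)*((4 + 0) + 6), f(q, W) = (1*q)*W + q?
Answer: -2793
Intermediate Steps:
f(q, W) = q + W*q (f(q, W) = q*W + q = W*q + q = q + W*q)
B = 420 (B = (6*(1 + 6))*((4 + 0) + 6) = (6*7)*(4 + 6) = 42*10 = 420)
(((-5 + 5) + B) + (-3 + 6*(-3)))*(-7) = (((-5 + 5) + 420) + (-3 + 6*(-3)))*(-7) = ((0 + 420) + (-3 - 18))*(-7) = (420 - 21)*(-7) = 399*(-7) = -2793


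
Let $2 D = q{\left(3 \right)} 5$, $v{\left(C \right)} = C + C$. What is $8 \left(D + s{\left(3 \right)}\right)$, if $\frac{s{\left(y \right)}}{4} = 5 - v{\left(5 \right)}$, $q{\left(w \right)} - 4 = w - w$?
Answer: $-80$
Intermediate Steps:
$q{\left(w \right)} = 4$ ($q{\left(w \right)} = 4 + \left(w - w\right) = 4 + 0 = 4$)
$v{\left(C \right)} = 2 C$
$D = 10$ ($D = \frac{4 \cdot 5}{2} = \frac{1}{2} \cdot 20 = 10$)
$s{\left(y \right)} = -20$ ($s{\left(y \right)} = 4 \left(5 - 2 \cdot 5\right) = 4 \left(5 - 10\right) = 4 \left(-5\right) = -20$)
$8 \left(D + s{\left(3 \right)}\right) = 8 \left(10 - 20\right) = 8 \left(-10\right) = -80$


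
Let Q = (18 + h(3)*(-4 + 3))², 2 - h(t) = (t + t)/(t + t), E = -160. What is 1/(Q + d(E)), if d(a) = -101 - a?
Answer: 1/348 ≈ 0.0028736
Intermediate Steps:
h(t) = 1 (h(t) = 2 - (t + t)/(t + t) = 2 - 2*t/(2*t) = 2 - 2*t*1/(2*t) = 2 - 1*1 = 2 - 1 = 1)
Q = 289 (Q = (18 + 1*(-4 + 3))² = (18 + 1*(-1))² = (18 - 1)² = 17² = 289)
1/(Q + d(E)) = 1/(289 + (-101 - 1*(-160))) = 1/(289 + (-101 + 160)) = 1/(289 + 59) = 1/348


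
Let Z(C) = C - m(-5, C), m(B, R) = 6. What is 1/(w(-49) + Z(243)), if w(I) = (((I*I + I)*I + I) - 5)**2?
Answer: 1/13294551441 ≈ 7.5219e-11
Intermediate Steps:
w(I) = (-5 + I + I*(I + I**2))**2 (w(I) = (((I**2 + I)*I + I) - 5)**2 = (((I + I**2)*I + I) - 5)**2 = ((I*(I + I**2) + I) - 5)**2 = ((I + I*(I + I**2)) - 5)**2 = (-5 + I + I*(I + I**2))**2)
Z(C) = -6 + C (Z(C) = C - 1*6 = C - 6 = -6 + C)
1/(w(-49) + Z(243)) = 1/((-5 - 49 + (-49)**2 + (-49)**3)**2 + (-6 + 243)) = 1/((-5 - 49 + 2401 - 117649)**2 + 237) = 1/((-115302)**2 + 237) = 1/(13294551204 + 237) = 1/13294551441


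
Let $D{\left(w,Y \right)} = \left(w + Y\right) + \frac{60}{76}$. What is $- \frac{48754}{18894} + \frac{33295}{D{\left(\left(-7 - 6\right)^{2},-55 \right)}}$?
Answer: $\frac{658117022}{2289323} \approx 287.47$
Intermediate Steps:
$D{\left(w,Y \right)} = \frac{15}{19} + Y + w$ ($D{\left(w,Y \right)} = \left(Y + w\right) + 60 \cdot \frac{1}{76} = \left(Y + w\right) + \frac{15}{19} = \frac{15}{19} + Y + w$)
$- \frac{48754}{18894} + \frac{33295}{D{\left(\left(-7 - 6\right)^{2},-55 \right)}} = - \frac{48754}{18894} + \frac{33295}{\frac{15}{19} - 55 + \left(-7 - 6\right)^{2}} = \left(-48754\right) \frac{1}{18894} + \frac{33295}{\frac{15}{19} - 55 + \left(-13\right)^{2}} = - \frac{24377}{9447} + \frac{33295}{\frac{15}{19} - 55 + 169} = - \frac{24377}{9447} + \frac{33295}{\frac{2181}{19}} = - \frac{24377}{9447} + 33295 \cdot \frac{19}{2181} = - \frac{24377}{9447} + \frac{632605}{2181} = \frac{658117022}{2289323}$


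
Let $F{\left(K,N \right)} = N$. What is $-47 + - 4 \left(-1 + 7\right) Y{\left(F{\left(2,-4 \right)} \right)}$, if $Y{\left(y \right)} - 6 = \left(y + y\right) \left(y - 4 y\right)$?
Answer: $2113$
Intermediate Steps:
$Y{\left(y \right)} = 6 - 6 y^{2}$ ($Y{\left(y \right)} = 6 + \left(y + y\right) \left(y - 4 y\right) = 6 + 2 y \left(- 3 y\right) = 6 - 6 y^{2}$)
$-47 + - 4 \left(-1 + 7\right) Y{\left(F{\left(2,-4 \right)} \right)} = -47 + - 4 \left(-1 + 7\right) \left(6 - 6 \left(-4\right)^{2}\right) = -47 + \left(-4\right) 6 \left(6 - 96\right) = -47 - 24 \left(6 - 96\right) = -47 - -2160 = -47 + 2160 = 2113$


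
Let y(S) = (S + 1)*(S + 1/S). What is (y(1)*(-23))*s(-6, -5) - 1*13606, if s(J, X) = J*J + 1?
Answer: -17010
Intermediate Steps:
y(S) = (1 + S)*(S + 1/S)
s(J, X) = 1 + J² (s(J, X) = J² + 1 = 1 + J²)
(y(1)*(-23))*s(-6, -5) - 1*13606 = ((1 + 1 + 1/1 + 1²)*(-23))*(1 + (-6)²) - 1*13606 = ((1 + 1 + 1 + 1)*(-23))*(1 + 36) - 13606 = (4*(-23))*37 - 13606 = -92*37 - 13606 = -3404 - 13606 = -17010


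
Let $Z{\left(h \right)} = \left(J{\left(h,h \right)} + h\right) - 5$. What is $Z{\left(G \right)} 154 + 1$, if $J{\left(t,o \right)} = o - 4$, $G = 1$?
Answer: $-1077$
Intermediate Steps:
$J{\left(t,o \right)} = -4 + o$
$Z{\left(h \right)} = -9 + 2 h$ ($Z{\left(h \right)} = \left(\left(-4 + h\right) + h\right) - 5 = \left(-4 + 2 h\right) - 5 = -9 + 2 h$)
$Z{\left(G \right)} 154 + 1 = \left(-9 + 2 \cdot 1\right) 154 + 1 = \left(-9 + 2\right) 154 + 1 = \left(-7\right) 154 + 1 = -1078 + 1 = -1077$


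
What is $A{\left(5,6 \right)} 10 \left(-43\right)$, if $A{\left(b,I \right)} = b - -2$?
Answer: $-3010$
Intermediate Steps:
$A{\left(b,I \right)} = 2 + b$ ($A{\left(b,I \right)} = b + 2 = 2 + b$)
$A{\left(5,6 \right)} 10 \left(-43\right) = \left(2 + 5\right) 10 \left(-43\right) = 7 \cdot 10 \left(-43\right) = 70 \left(-43\right) = -3010$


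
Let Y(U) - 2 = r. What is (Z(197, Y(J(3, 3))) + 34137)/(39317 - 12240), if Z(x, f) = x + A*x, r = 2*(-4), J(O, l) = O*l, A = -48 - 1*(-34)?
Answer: 31576/27077 ≈ 1.1662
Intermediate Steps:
A = -14 (A = -48 + 34 = -14)
r = -8
Y(U) = -6 (Y(U) = 2 - 8 = -6)
Z(x, f) = -13*x (Z(x, f) = x - 14*x = -13*x)
(Z(197, Y(J(3, 3))) + 34137)/(39317 - 12240) = (-13*197 + 34137)/(39317 - 12240) = (-2561 + 34137)/27077 = 31576*(1/27077) = 31576/27077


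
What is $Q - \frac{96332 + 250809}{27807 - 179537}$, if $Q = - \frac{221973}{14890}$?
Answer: $- \frac{285110338}{22592597} \approx -12.62$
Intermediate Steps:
$Q = - \frac{221973}{14890}$ ($Q = \left(-221973\right) \frac{1}{14890} = - \frac{221973}{14890} \approx -14.908$)
$Q - \frac{96332 + 250809}{27807 - 179537} = - \frac{221973}{14890} - \frac{96332 + 250809}{27807 - 179537} = - \frac{221973}{14890} - \frac{347141}{-151730} = - \frac{221973}{14890} - 347141 \left(- \frac{1}{151730}\right) = - \frac{221973}{14890} - - \frac{347141}{151730} = - \frac{221973}{14890} + \frac{347141}{151730} = - \frac{285110338}{22592597}$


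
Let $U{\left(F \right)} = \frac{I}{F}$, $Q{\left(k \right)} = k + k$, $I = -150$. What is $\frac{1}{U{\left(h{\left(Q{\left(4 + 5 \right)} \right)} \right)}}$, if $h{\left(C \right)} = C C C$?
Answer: $- \frac{972}{25} \approx -38.88$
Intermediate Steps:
$Q{\left(k \right)} = 2 k$
$h{\left(C \right)} = C^{3}$ ($h{\left(C \right)} = C^{2} C = C^{3}$)
$U{\left(F \right)} = - \frac{150}{F}$
$\frac{1}{U{\left(h{\left(Q{\left(4 + 5 \right)} \right)} \right)}} = \frac{1}{\left(-150\right) \frac{1}{\left(2 \left(4 + 5\right)\right)^{3}}} = \frac{1}{\left(-150\right) \frac{1}{\left(2 \cdot 9\right)^{3}}} = \frac{1}{\left(-150\right) \frac{1}{18^{3}}} = \frac{1}{\left(-150\right) \frac{1}{5832}} = \frac{1}{- \frac{25}{972}} = - \frac{972}{25}$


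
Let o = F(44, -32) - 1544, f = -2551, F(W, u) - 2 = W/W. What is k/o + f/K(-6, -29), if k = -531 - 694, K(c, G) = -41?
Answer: 3981316/63181 ≈ 63.014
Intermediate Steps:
F(W, u) = 3 (F(W, u) = 2 + W/W = 2 + 1 = 3)
o = -1541 (o = 3 - 1544 = -1541)
k = -1225
k/o + f/K(-6, -29) = -1225/(-1541) - 2551/(-41) = -1225*(-1/1541) - 2551*(-1/41) = 1225/1541 + 2551/41 = 3981316/63181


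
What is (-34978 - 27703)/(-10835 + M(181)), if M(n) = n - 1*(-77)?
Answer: 62681/10577 ≈ 5.9262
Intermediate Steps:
M(n) = 77 + n (M(n) = n + 77 = 77 + n)
(-34978 - 27703)/(-10835 + M(181)) = (-34978 - 27703)/(-10835 + (77 + 181)) = -62681/(-10835 + 258) = -62681/(-10577) = -62681*(-1/10577) = 62681/10577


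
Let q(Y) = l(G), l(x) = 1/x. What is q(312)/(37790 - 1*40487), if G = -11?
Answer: 1/29667 ≈ 3.3707e-5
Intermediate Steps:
q(Y) = -1/11 (q(Y) = 1/(-11) = -1/11)
q(312)/(37790 - 1*40487) = -1/(11*(37790 - 1*40487)) = -1/(11*(37790 - 40487)) = -1/11/(-2697) = -1/11*(-1/2697) = 1/29667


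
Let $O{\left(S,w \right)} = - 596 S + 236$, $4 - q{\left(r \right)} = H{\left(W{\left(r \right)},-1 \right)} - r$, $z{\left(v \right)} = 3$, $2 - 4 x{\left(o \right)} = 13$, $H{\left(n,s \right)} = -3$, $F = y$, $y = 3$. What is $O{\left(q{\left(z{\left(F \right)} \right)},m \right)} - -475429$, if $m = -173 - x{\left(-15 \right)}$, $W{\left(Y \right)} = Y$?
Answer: $469705$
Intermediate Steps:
$F = 3$
$x{\left(o \right)} = - \frac{11}{4}$ ($x{\left(o \right)} = \frac{1}{2} - \frac{13}{4} = - \frac{11}{4}$)
$q{\left(r \right)} = 7 + r$ ($q{\left(r \right)} = 4 - \left(-3 - r\right) = 4 + \left(3 + r\right) = 7 + r$)
$m = - \frac{681}{4}$ ($m = -173 - - \frac{11}{4} = -173 + \frac{11}{4} = - \frac{681}{4} \approx -170.25$)
$O{\left(S,w \right)} = 236 - 596 S$
$O{\left(q{\left(z{\left(F \right)} \right)},m \right)} - -475429 = \left(236 - 596 \left(7 + 3\right)\right) - -475429 = \left(236 - 5960\right) + 475429 = -5724 + 475429 = 469705$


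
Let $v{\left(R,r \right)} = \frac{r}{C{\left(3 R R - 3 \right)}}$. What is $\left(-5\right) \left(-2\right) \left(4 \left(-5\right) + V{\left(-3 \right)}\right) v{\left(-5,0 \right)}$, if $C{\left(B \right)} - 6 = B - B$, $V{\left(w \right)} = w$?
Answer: $0$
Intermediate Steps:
$C{\left(B \right)} = 6$ ($C{\left(B \right)} = 6 + \left(B - B\right) = 6 + 0 = 6$)
$v{\left(R,r \right)} = \frac{r}{6}$
$\left(-5\right) \left(-2\right) \left(4 \left(-5\right) + V{\left(-3 \right)}\right) v{\left(-5,0 \right)} = \left(-5\right) \left(-2\right) \left(4 \left(-5\right) - 3\right) \frac{1}{6} \cdot 0 = 10 \left(-20 - 3\right) 0 = 10 \left(-23\right) 0 = \left(-230\right) 0 = 0$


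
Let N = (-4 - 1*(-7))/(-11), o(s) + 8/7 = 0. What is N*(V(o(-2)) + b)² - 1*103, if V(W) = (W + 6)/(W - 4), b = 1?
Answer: -122365/1188 ≈ -103.00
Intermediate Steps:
o(s) = -8/7 (o(s) = -8/7 + 0 = -8/7)
V(W) = (6 + W)/(-4 + W)
N = -3/11 (N = (-4 + 7)*(-1/11) = 3*(-1/11) = -3/11 ≈ -0.27273)
N*(V(o(-2)) + b)² - 1*103 = -3*((6 - 8/7)/(-4 - 8/7) + 1)²/11 - 1*103 = -3*((34/7)/(-36/7) + 1)²/11 - 103 = -3*(-7/36*34/7 + 1)²/11 - 103 = -3*(-17/18 + 1)²/11 - 103 = -3*(1/18)²/11 - 103 = -3/11*1/324 - 103 = -1/1188 - 103 = -122365/1188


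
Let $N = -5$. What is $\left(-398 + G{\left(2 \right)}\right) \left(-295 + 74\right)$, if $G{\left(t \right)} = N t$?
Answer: $90168$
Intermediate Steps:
$G{\left(t \right)} = - 5 t$
$\left(-398 + G{\left(2 \right)}\right) \left(-295 + 74\right) = \left(-398 - 10\right) \left(-295 + 74\right) = \left(-398 - 10\right) \left(-221\right) = \left(-408\right) \left(-221\right) = 90168$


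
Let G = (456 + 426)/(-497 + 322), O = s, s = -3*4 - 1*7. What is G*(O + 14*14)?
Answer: -22302/25 ≈ -892.08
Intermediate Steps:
s = -19 (s = -12 - 7 = -19)
O = -19
G = -126/25 (G = 882/(-175) = 882*(-1/175) = -126/25 ≈ -5.0400)
G*(O + 14*14) = -126*(-19 + 14*14)/25 = -126*(-19 + 196)/25 = -126/25*177 = -22302/25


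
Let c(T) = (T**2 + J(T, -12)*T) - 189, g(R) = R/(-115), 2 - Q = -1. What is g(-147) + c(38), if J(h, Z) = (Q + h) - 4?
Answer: 306162/115 ≈ 2662.3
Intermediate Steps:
Q = 3 (Q = 2 - 1*(-1) = 2 + 1 = 3)
J(h, Z) = -1 + h (J(h, Z) = (3 + h) - 4 = -1 + h)
g(R) = -R/115 (g(R) = R*(-1/115) = -R/115)
c(T) = -189 + T**2 + T*(-1 + T) (c(T) = (T**2 + (-1 + T)*T) - 189 = (T**2 + T*(-1 + T)) - 189 = -189 + T**2 + T*(-1 + T))
g(-147) + c(38) = -1/115*(-147) + (-189 - 1*38 + 2*38**2) = 147/115 + (-189 - 38 + 2*1444) = 147/115 + (-189 - 38 + 2888) = 147/115 + 2661 = 306162/115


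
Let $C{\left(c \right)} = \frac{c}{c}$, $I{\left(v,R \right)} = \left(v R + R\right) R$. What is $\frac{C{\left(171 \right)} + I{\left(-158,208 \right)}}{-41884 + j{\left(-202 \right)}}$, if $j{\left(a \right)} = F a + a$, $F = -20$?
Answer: $\frac{2264149}{12682} \approx 178.53$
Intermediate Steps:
$I{\left(v,R \right)} = R \left(R + R v\right)$ ($I{\left(v,R \right)} = \left(R v + R\right) R = \left(R + R v\right) R = R \left(R + R v\right)$)
$C{\left(c \right)} = 1$
$j{\left(a \right)} = - 19 a$ ($j{\left(a \right)} = - 20 a + a = - 19 a$)
$\frac{C{\left(171 \right)} + I{\left(-158,208 \right)}}{-41884 + j{\left(-202 \right)}} = \frac{1 + 208^{2} \left(1 - 158\right)}{-41884 - -3838} = \frac{1 + 43264 \left(-157\right)}{-41884 + 3838} = \frac{1 - 6792448}{-38046} = \left(-6792447\right) \left(- \frac{1}{38046}\right) = \frac{2264149}{12682}$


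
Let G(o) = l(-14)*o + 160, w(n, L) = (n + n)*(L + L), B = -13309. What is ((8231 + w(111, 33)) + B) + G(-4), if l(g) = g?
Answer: 9790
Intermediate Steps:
w(n, L) = 4*L*n (w(n, L) = (2*n)*(2*L) = 4*L*n)
G(o) = 160 - 14*o (G(o) = -14*o + 160 = 160 - 14*o)
((8231 + w(111, 33)) + B) + G(-4) = ((8231 + 4*33*111) - 13309) + (160 - 14*(-4)) = ((8231 + 14652) - 13309) + (160 + 56) = (22883 - 13309) + 216 = 9574 + 216 = 9790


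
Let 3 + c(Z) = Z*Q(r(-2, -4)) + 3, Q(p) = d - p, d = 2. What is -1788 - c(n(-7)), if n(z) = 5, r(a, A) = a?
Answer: -1808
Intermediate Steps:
Q(p) = 2 - p
c(Z) = 4*Z (c(Z) = -3 + (Z*(2 - 1*(-2)) + 3) = -3 + (Z*(2 + 2) + 3) = -3 + (Z*4 + 3) = -3 + (4*Z + 3) = -3 + (3 + 4*Z) = 4*Z)
-1788 - c(n(-7)) = -1788 - 4*5 = -1788 - 1*20 = -1788 - 20 = -1808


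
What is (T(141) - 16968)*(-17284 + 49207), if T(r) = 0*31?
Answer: -541669464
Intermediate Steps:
T(r) = 0
(T(141) - 16968)*(-17284 + 49207) = (0 - 16968)*(-17284 + 49207) = -16968*31923 = -541669464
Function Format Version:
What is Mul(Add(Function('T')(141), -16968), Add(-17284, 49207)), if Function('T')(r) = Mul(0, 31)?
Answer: -541669464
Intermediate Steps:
Function('T')(r) = 0
Mul(Add(Function('T')(141), -16968), Add(-17284, 49207)) = Mul(Add(0, -16968), Add(-17284, 49207)) = Mul(-16968, 31923) = -541669464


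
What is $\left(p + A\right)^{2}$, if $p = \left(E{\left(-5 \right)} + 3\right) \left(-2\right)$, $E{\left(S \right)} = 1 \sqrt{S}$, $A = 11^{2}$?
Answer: $13205 - 460 i \sqrt{5} \approx 13205.0 - 1028.6 i$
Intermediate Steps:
$A = 121$
$E{\left(S \right)} = \sqrt{S}$
$p = -6 - 2 i \sqrt{5}$ ($p = \left(\sqrt{-5} + 3\right) \left(-2\right) = \left(i \sqrt{5} + 3\right) \left(-2\right) = \left(3 + i \sqrt{5}\right) \left(-2\right) = -6 - 2 i \sqrt{5} \approx -6.0 - 4.4721 i$)
$\left(p + A\right)^{2} = \left(\left(-6 - 2 i \sqrt{5}\right) + 121\right)^{2} = \left(115 - 2 i \sqrt{5}\right)^{2}$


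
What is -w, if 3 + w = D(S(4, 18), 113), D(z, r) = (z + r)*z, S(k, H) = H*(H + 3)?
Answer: -185595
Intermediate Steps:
S(k, H) = H*(3 + H)
D(z, r) = z*(r + z) (D(z, r) = (r + z)*z = z*(r + z))
w = 185595 (w = -3 + (18*(3 + 18))*(113 + 18*(3 + 18)) = -3 + (18*21)*(113 + 18*21) = -3 + 378*(113 + 378) = -3 + 378*491 = -3 + 185598 = 185595)
-w = -1*185595 = -185595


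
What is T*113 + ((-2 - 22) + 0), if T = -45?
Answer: -5109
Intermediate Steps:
T*113 + ((-2 - 22) + 0) = -45*113 + ((-2 - 22) + 0) = -5085 + (-24 + 0) = -5085 - 24 = -5109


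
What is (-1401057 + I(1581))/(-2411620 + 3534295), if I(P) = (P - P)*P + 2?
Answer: -280211/224535 ≈ -1.2480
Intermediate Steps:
I(P) = 2 (I(P) = 0*P + 2 = 0 + 2 = 2)
(-1401057 + I(1581))/(-2411620 + 3534295) = (-1401057 + 2)/(-2411620 + 3534295) = -1401055/1122675 = -1401055*1/1122675 = -280211/224535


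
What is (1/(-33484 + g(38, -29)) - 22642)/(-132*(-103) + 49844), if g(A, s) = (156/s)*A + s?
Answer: -22139460839/62031949200 ≈ -0.35690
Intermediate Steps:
g(A, s) = s + 156*A/s (g(A, s) = 156*A/s + s = s + 156*A/s)
(1/(-33484 + g(38, -29)) - 22642)/(-132*(-103) + 49844) = (1/(-33484 + (-29 + 156*38/(-29))) - 22642)/(-132*(-103) + 49844) = (1/(-33484 + (-29 + 156*38*(-1/29))) - 22642)/(13596 + 49844) = (1/(-33484 + (-29 - 5928/29)) - 22642)/63440 = (1/(-33484 - 6769/29) - 22642)*(1/63440) = (1/(-977805/29) - 22642)*(1/63440) = (-29/977805 - 22642)*(1/63440) = -22139460839/977805*1/63440 = -22139460839/62031949200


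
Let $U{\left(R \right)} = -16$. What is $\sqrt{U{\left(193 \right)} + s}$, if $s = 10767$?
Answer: $\sqrt{10751} \approx 103.69$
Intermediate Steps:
$\sqrt{U{\left(193 \right)} + s} = \sqrt{-16 + 10767} = \sqrt{10751}$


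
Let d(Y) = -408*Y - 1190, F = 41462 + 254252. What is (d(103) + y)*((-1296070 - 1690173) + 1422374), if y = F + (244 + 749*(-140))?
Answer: -231271203196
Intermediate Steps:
F = 295714
y = 191098 (y = 295714 + (244 + 749*(-140)) = 295714 + (244 - 104860) = 295714 - 104616 = 191098)
d(Y) = -1190 - 408*Y
(d(103) + y)*((-1296070 - 1690173) + 1422374) = ((-1190 - 408*103) + 191098)*((-1296070 - 1690173) + 1422374) = ((-1190 - 42024) + 191098)*(-2986243 + 1422374) = (-43214 + 191098)*(-1563869) = 147884*(-1563869) = -231271203196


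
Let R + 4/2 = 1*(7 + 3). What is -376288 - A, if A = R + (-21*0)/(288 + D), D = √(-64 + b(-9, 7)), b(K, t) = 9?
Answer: -376296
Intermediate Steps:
R = 8 (R = -2 + 1*(7 + 3) = -2 + 1*10 = -2 + 10 = 8)
D = I*√55 (D = √(-64 + 9) = √(-55) = I*√55 ≈ 7.4162*I)
A = 8 (A = 8 + (-21*0)/(288 + I*√55) = 8 + 0/(288 + I*√55) = 8 + 0 = 8)
-376288 - A = -376288 - 1*8 = -376288 - 8 = -376296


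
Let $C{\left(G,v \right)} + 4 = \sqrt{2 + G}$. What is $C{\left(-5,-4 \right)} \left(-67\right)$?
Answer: $268 - 67 i \sqrt{3} \approx 268.0 - 116.05 i$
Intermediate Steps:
$C{\left(G,v \right)} = -4 + \sqrt{2 + G}$
$C{\left(-5,-4 \right)} \left(-67\right) = \left(-4 + \sqrt{2 - 5}\right) \left(-67\right) = \left(-4 + \sqrt{-3}\right) \left(-67\right) = \left(-4 + i \sqrt{3}\right) \left(-67\right) = 268 - 67 i \sqrt{3}$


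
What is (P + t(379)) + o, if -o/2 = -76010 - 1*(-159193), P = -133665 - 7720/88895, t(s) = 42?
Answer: -5333505975/17779 ≈ -2.9999e+5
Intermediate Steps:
P = -2376431579/17779 (P = -133665 - 7720/88895 = -133665 - 1*1544/17779 = -133665 - 1544/17779 = -2376431579/17779 ≈ -1.3367e+5)
o = -166366 (o = -2*(-76010 - 1*(-159193)) = -2*(-76010 + 159193) = -2*83183 = -166366)
(P + t(379)) + o = (-2376431579/17779 + 42) - 166366 = -2375684861/17779 - 166366 = -5333505975/17779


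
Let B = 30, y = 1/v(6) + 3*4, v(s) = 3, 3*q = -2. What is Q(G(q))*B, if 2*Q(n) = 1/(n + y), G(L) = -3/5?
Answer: 225/176 ≈ 1.2784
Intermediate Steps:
q = -⅔ (q = (⅓)*(-2) = -⅔ ≈ -0.66667)
G(L) = -⅗ (G(L) = -3*⅕ = -⅗)
y = 37/3 (y = 1/3 + 3*4 = ⅓ + 12 = 37/3 ≈ 12.333)
Q(n) = 1/(2*(37/3 + n)) (Q(n) = 1/(2*(n + 37/3)) = 1/(2*(37/3 + n)))
Q(G(q))*B = (3/(2*(37 + 3*(-⅗))))*30 = (3/(2*(37 - 9/5)))*30 = (3/(2*(176/5)))*30 = ((3/2)*(5/176))*30 = (15/352)*30 = 225/176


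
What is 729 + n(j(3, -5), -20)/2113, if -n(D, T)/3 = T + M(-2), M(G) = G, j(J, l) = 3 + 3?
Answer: 1540443/2113 ≈ 729.03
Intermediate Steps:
j(J, l) = 6
n(D, T) = 6 - 3*T (n(D, T) = -3*(T - 2) = -3*(-2 + T) = 6 - 3*T)
729 + n(j(3, -5), -20)/2113 = 729 + (6 - 3*(-20))/2113 = 729 + (6 + 60)*(1/2113) = 729 + 66*(1/2113) = 729 + 66/2113 = 1540443/2113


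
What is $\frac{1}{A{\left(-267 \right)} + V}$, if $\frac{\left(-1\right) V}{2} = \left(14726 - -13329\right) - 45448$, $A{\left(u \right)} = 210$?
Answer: $\frac{1}{34996} \approx 2.8575 \cdot 10^{-5}$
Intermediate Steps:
$V = 34786$ ($V = - 2 \left(\left(14726 - -13329\right) - 45448\right) = - 2 \left(\left(14726 + 13329\right) - 45448\right) = - 2 \left(28055 - 45448\right) = \left(-2\right) \left(-17393\right) = 34786$)
$\frac{1}{A{\left(-267 \right)} + V} = \frac{1}{210 + 34786} = \frac{1}{34996}$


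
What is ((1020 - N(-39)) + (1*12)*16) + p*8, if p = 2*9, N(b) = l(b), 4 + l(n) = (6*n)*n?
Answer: -7766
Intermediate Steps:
l(n) = -4 + 6*n² (l(n) = -4 + (6*n)*n = -4 + 6*n²)
N(b) = -4 + 6*b²
p = 18
((1020 - N(-39)) + (1*12)*16) + p*8 = ((1020 - (-4 + 6*(-39)²)) + (1*12)*16) + 18*8 = ((1020 - (-4 + 6*1521)) + 12*16) + 144 = ((1020 - (-4 + 9126)) + 192) + 144 = ((1020 - 1*9122) + 192) + 144 = ((1020 - 9122) + 192) + 144 = (-8102 + 192) + 144 = -7910 + 144 = -7766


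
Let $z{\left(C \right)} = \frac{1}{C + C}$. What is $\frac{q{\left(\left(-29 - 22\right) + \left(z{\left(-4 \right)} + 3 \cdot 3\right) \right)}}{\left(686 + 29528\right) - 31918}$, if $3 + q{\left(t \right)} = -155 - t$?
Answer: $\frac{309}{4544} \approx 0.068002$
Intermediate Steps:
$z{\left(C \right)} = \frac{1}{2 C}$
$q{\left(t \right)} = -158 - t$ ($q{\left(t \right)} = -3 - \left(155 + t\right) = -158 - t$)
$\frac{q{\left(\left(-29 - 22\right) + \left(z{\left(-4 \right)} + 3 \cdot 3\right) \right)}}{\left(686 + 29528\right) - 31918} = \frac{-158 - \left(\left(-29 - 22\right) + \left(\frac{1}{2 \left(-4\right)} + 3 \cdot 3\right)\right)}{\left(686 + 29528\right) - 31918} = \frac{-158 - \left(-51 + \left(\frac{1}{2} \left(- \frac{1}{4}\right) + 9\right)\right)}{30214 - 31918} = \frac{-158 - \left(-51 + \left(- \frac{1}{8} + 9\right)\right)}{-1704} = \left(-158 - \left(-51 + \frac{71}{8}\right)\right) \left(- \frac{1}{1704}\right) = \left(-158 - - \frac{337}{8}\right) \left(- \frac{1}{1704}\right) = \left(-158 + \frac{337}{8}\right) \left(- \frac{1}{1704}\right) = \left(- \frac{927}{8}\right) \left(- \frac{1}{1704}\right) = \frac{309}{4544}$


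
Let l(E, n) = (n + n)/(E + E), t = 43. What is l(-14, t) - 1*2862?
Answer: -40111/14 ≈ -2865.1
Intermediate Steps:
l(E, n) = n/E (l(E, n) = (2*n)/((2*E)) = (2*n)*(1/(2*E)) = n/E)
l(-14, t) - 1*2862 = 43/(-14) - 1*2862 = 43*(-1/14) - 2862 = -43/14 - 2862 = -40111/14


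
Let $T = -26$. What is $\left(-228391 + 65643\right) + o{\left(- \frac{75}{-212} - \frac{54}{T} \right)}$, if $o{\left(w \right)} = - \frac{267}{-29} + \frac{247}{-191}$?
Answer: $- \frac{901417338}{5539} \approx -1.6274 \cdot 10^{5}$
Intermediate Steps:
$o{\left(w \right)} = \frac{43834}{5539}$ ($o{\left(w \right)} = \left(-267\right) \left(- \frac{1}{29}\right) + 247 \left(- \frac{1}{191}\right) = \frac{267}{29} - \frac{247}{191} = \frac{43834}{5539}$)
$\left(-228391 + 65643\right) + o{\left(- \frac{75}{-212} - \frac{54}{T} \right)} = \left(-228391 + 65643\right) + \frac{43834}{5539} = -162748 + \frac{43834}{5539} = - \frac{901417338}{5539}$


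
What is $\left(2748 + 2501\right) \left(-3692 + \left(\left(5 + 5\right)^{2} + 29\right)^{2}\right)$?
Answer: $67969301$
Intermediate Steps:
$\left(2748 + 2501\right) \left(-3692 + \left(\left(5 + 5\right)^{2} + 29\right)^{2}\right) = 5249 \left(-3692 + \left(10^{2} + 29\right)^{2}\right) = 5249 \left(-3692 + \left(100 + 29\right)^{2}\right) = 5249 \left(-3692 + 129^{2}\right) = 5249 \left(-3692 + 16641\right) = 5249 \cdot 12949 = 67969301$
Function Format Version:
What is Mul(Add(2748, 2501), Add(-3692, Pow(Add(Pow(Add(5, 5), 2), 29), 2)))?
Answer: 67969301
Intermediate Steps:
Mul(Add(2748, 2501), Add(-3692, Pow(Add(Pow(Add(5, 5), 2), 29), 2))) = Mul(5249, Add(-3692, Pow(Add(Pow(10, 2), 29), 2))) = Mul(5249, Add(-3692, Pow(Add(100, 29), 2))) = Mul(5249, Add(-3692, Pow(129, 2))) = Mul(5249, Add(-3692, 16641)) = Mul(5249, 12949) = 67969301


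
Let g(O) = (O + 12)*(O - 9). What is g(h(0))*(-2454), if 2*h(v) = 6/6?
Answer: 521475/2 ≈ 2.6074e+5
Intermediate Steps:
h(v) = ½ (h(v) = (6/6)/2 = (6*(⅙))/2 = (½)*1 = ½)
g(O) = (-9 + O)*(12 + O) (g(O) = (12 + O)*(-9 + O) = (-9 + O)*(12 + O))
g(h(0))*(-2454) = (-108 + (½)² + 3*(½))*(-2454) = (-108 + ¼ + 3/2)*(-2454) = -425/4*(-2454) = 521475/2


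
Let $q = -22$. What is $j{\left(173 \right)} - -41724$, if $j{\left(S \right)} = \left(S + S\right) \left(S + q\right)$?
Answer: $93970$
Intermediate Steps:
$j{\left(S \right)} = 2 S \left(-22 + S\right)$ ($j{\left(S \right)} = \left(S + S\right) \left(S - 22\right) = 2 S \left(-22 + S\right)$)
$j{\left(173 \right)} - -41724 = 2 \cdot 173 \left(-22 + 173\right) - -41724 = 2 \cdot 173 \cdot 151 + 41724 = 52246 + 41724 = 93970$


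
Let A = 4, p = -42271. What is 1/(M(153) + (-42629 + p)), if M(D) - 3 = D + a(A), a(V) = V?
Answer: -1/84740 ≈ -1.1801e-5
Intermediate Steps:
M(D) = 7 + D (M(D) = 3 + (D + 4) = 3 + (4 + D) = 7 + D)
1/(M(153) + (-42629 + p)) = 1/((7 + 153) + (-42629 - 42271)) = 1/(160 - 84900) = 1/(-84740) = -1/84740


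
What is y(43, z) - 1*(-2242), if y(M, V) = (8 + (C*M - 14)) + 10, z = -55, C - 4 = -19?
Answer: 1601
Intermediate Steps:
C = -15 (C = 4 - 19 = -15)
y(M, V) = 4 - 15*M (y(M, V) = (8 + (-15*M - 14)) + 10 = (8 + (-14 - 15*M)) + 10 = (-6 - 15*M) + 10 = 4 - 15*M)
y(43, z) - 1*(-2242) = (4 - 15*43) - 1*(-2242) = (4 - 645) + 2242 = -641 + 2242 = 1601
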